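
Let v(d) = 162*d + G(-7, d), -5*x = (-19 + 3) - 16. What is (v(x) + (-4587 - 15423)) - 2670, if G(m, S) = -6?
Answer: -108246/5 ≈ -21649.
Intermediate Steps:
x = 32/5 (x = -((-19 + 3) - 16)/5 = -(-16 - 16)/5 = -⅕*(-32) = 32/5 ≈ 6.4000)
v(d) = -6 + 162*d (v(d) = 162*d - 6 = -6 + 162*d)
(v(x) + (-4587 - 15423)) - 2670 = ((-6 + 162*(32/5)) + (-4587 - 15423)) - 2670 = ((-6 + 5184/5) - 20010) - 2670 = (5154/5 - 20010) - 2670 = -94896/5 - 2670 = -108246/5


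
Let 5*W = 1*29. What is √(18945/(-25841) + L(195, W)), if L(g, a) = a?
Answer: 2*√21146465530/129205 ≈ 2.2510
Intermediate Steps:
W = 29/5 (W = (1*29)/5 = (⅕)*29 = 29/5 ≈ 5.8000)
√(18945/(-25841) + L(195, W)) = √(18945/(-25841) + 29/5) = √(18945*(-1/25841) + 29/5) = √(-18945/25841 + 29/5) = √(654664/129205) = 2*√21146465530/129205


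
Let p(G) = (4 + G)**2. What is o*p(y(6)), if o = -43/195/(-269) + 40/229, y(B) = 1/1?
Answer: 10540235/2402439 ≈ 4.3873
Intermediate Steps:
y(B) = 1
o = 2108047/12012195 (o = -43*1/195*(-1/269) + 40*(1/229) = -43/195*(-1/269) + 40/229 = 43/52455 + 40/229 = 2108047/12012195 ≈ 0.17549)
o*p(y(6)) = 2108047*(4 + 1)**2/12012195 = (2108047/12012195)*5**2 = (2108047/12012195)*25 = 10540235/2402439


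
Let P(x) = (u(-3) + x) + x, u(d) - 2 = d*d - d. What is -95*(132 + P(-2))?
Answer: -13490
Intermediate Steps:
u(d) = 2 + d**2 - d (u(d) = 2 + (d*d - d) = 2 + (d**2 - d) = 2 + d**2 - d)
P(x) = 14 + 2*x (P(x) = ((2 + (-3)**2 - 1*(-3)) + x) + x = ((2 + 9 + 3) + x) + x = (14 + x) + x = 14 + 2*x)
-95*(132 + P(-2)) = -95*(132 + (14 + 2*(-2))) = -95*(132 + (14 - 4)) = -95*(132 + 10) = -95*142 = -13490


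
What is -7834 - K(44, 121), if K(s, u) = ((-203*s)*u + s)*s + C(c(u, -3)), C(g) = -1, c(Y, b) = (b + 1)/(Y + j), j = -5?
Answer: 47544199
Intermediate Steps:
c(Y, b) = (1 + b)/(-5 + Y) (c(Y, b) = (b + 1)/(Y - 5) = (1 + b)/(-5 + Y))
K(s, u) = -1 + s*(s - 203*s*u) (K(s, u) = ((-203*s)*u + s)*s - 1 = (-203*s*u + s)*s - 1 = (s - 203*s*u)*s - 1 = s*(s - 203*s*u) - 1 = -1 + s*(s - 203*s*u))
-7834 - K(44, 121) = -7834 - (-1 + 44² - 203*121*44²) = -7834 - (-1 + 1936 - 203*121*1936) = -7834 - (-1 + 1936 - 47553968) = -7834 - 1*(-47552033) = -7834 + 47552033 = 47544199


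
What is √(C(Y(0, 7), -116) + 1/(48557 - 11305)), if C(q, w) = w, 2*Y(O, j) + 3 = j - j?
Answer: I*√40243624303/18626 ≈ 10.77*I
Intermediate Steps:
Y(O, j) = -3/2 (Y(O, j) = -3/2 + (j - j)/2 = -3/2 + (½)*0 = -3/2 + 0 = -3/2)
√(C(Y(0, 7), -116) + 1/(48557 - 11305)) = √(-116 + 1/(48557 - 11305)) = √(-116 + 1/37252) = √(-4321231/37252) = I*√40243624303/18626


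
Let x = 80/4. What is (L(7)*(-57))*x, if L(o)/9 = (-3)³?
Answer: 277020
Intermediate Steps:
x = 20 (x = 80*(¼) = 20)
L(o) = -243 (L(o) = 9*(-3)³ = 9*(-27) = -243)
(L(7)*(-57))*x = -243*(-57)*20 = 13851*20 = 277020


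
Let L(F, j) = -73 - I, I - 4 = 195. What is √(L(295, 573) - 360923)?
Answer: I*√361195 ≈ 601.0*I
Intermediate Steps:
I = 199 (I = 4 + 195 = 199)
L(F, j) = -272 (L(F, j) = -73 - 1*199 = -73 - 199 = -272)
√(L(295, 573) - 360923) = √(-272 - 360923) = √(-361195) = I*√361195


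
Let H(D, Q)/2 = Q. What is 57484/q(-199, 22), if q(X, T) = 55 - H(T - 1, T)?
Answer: 57484/11 ≈ 5225.8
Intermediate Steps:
H(D, Q) = 2*Q
q(X, T) = 55 - 2*T
57484/q(-199, 22) = 57484/(55 - 2*22) = 57484/(55 - 44) = 57484/11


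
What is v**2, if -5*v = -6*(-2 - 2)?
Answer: 576/25 ≈ 23.040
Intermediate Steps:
v = -24/5 (v = -(-6)*(-2 - 2)/5 = -(-6)*(-4)/5 = -1/5*24 = -24/5 ≈ -4.8000)
v**2 = (-24/5)**2 = 576/25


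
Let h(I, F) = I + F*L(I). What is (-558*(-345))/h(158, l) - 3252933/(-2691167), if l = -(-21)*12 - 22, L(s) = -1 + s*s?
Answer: 9597636406377/7725866811608 ≈ 1.2423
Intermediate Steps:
L(s) = -1 + s**2
l = 230 (l = -21*(-12) - 22 = 252 - 22 = 230)
h(I, F) = I + F*(-1 + I**2)
(-558*(-345))/h(158, l) - 3252933/(-2691167) = (-558*(-345))/(158 + 230*(-1 + 158**2)) - 3252933/(-2691167) = 192510/(158 + 230*(-1 + 24964)) - 3252933*(-1/2691167) = 192510/(158 + 230*24963) + 3252933/2691167 = 192510/(158 + 5741490) + 3252933/2691167 = 192510/5741648 + 3252933/2691167 = 192510*(1/5741648) + 3252933/2691167 = 96255/2870824 + 3252933/2691167 = 9597636406377/7725866811608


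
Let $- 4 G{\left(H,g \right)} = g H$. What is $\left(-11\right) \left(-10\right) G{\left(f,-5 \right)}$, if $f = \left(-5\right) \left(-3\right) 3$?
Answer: $\frac{12375}{2} \approx 6187.5$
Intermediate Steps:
$f = 45$ ($f = 15 \cdot 3 = 45$)
$G{\left(H,g \right)} = - \frac{H g}{4}$ ($G{\left(H,g \right)} = - \frac{g H}{4} = - \frac{H g}{4}$)
$\left(-11\right) \left(-10\right) G{\left(f,-5 \right)} = \left(-11\right) \left(-10\right) \left(\left(- \frac{1}{4}\right) 45 \left(-5\right)\right) = 110 \cdot \frac{225}{4} = \frac{12375}{2}$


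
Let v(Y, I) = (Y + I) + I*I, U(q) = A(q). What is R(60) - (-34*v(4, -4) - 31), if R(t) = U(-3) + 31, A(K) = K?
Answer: 603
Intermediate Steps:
U(q) = q
v(Y, I) = I + Y + I² (v(Y, I) = (I + Y) + I² = I + Y + I²)
R(t) = 28 (R(t) = -3 + 31 = 28)
R(60) - (-34*v(4, -4) - 31) = 28 - (-34*(-4 + 4 + (-4)²) - 31) = 28 - (-34*(-4 + 4 + 16) - 31) = 28 - (-34*16 - 31) = 28 - (-544 - 31) = 28 - 1*(-575) = 28 + 575 = 603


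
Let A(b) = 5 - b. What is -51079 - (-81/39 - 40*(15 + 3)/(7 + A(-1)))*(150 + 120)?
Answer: -462337/13 ≈ -35564.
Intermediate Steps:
-51079 - (-81/39 - 40*(15 + 3)/(7 + A(-1)))*(150 + 120) = -51079 - (-81/39 - 40*(15 + 3)/(7 + (5 - 1*(-1))))*(150 + 120) = -51079 - (-81*1/39 - 40*18/(7 + (5 + 1)))*270 = -51079 - (-27/13 - 40*18/(7 + 6))*270 = -51079 - (-27/13 - 40/(13*(1/18)))*270 = -51079 - (-27/13 - 40/13/18)*270 = -51079 - (-27/13 - 40*18/13)*270 = -51079 - (-27/13 - 720/13)*270 = -51079 - (-747)*270/13 = -51079 - 1*(-201690/13) = -51079 + 201690/13 = -462337/13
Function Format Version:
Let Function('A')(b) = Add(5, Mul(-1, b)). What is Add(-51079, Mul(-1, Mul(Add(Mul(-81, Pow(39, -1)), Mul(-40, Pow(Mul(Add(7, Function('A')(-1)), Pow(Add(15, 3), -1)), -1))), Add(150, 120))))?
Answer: Rational(-462337, 13) ≈ -35564.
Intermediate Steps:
Add(-51079, Mul(-1, Mul(Add(Mul(-81, Pow(39, -1)), Mul(-40, Pow(Mul(Add(7, Function('A')(-1)), Pow(Add(15, 3), -1)), -1))), Add(150, 120)))) = Add(-51079, Mul(-1, Mul(Add(Mul(-81, Pow(39, -1)), Mul(-40, Pow(Mul(Add(7, Add(5, Mul(-1, -1))), Pow(Add(15, 3), -1)), -1))), Add(150, 120)))) = Add(-51079, Mul(-1, Mul(Add(Mul(-81, Rational(1, 39)), Mul(-40, Pow(Mul(Add(7, Add(5, 1)), Pow(18, -1)), -1))), 270))) = Add(-51079, Mul(-1, Mul(Add(Rational(-27, 13), Mul(-40, Pow(Mul(Add(7, 6), Rational(1, 18)), -1))), 270))) = Add(-51079, Mul(-1, Mul(Add(Rational(-27, 13), Mul(-40, Pow(Mul(13, Rational(1, 18)), -1))), 270))) = Add(-51079, Mul(-1, Mul(Add(Rational(-27, 13), Mul(-40, Pow(Rational(13, 18), -1))), 270))) = Add(-51079, Mul(-1, Mul(Add(Rational(-27, 13), Mul(-40, Rational(18, 13))), 270))) = Add(-51079, Mul(-1, Mul(Add(Rational(-27, 13), Rational(-720, 13)), 270))) = Add(-51079, Mul(-1, Mul(Rational(-747, 13), 270))) = Add(-51079, Mul(-1, Rational(-201690, 13))) = Add(-51079, Rational(201690, 13)) = Rational(-462337, 13)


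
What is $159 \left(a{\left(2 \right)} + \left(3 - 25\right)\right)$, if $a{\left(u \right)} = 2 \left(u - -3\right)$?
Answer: $-1908$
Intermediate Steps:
$a{\left(u \right)} = 6 + 2 u$ ($a{\left(u \right)} = 2 \left(u + 3\right) = 2 \left(3 + u\right) = 6 + 2 u$)
$159 \left(a{\left(2 \right)} + \left(3 - 25\right)\right) = 159 \left(\left(6 + 2 \cdot 2\right) + \left(3 - 25\right)\right) = 159 \left(\left(6 + 4\right) + \left(3 - 25\right)\right) = 159 \left(10 - 22\right) = 159 \left(-12\right) = -1908$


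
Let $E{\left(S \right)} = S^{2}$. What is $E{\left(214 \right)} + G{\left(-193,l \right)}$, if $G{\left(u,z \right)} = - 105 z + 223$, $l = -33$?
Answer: $49484$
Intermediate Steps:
$G{\left(u,z \right)} = 223 - 105 z$
$E{\left(214 \right)} + G{\left(-193,l \right)} = 214^{2} + \left(223 - -3465\right) = 45796 + \left(223 + 3465\right) = 45796 + 3688 = 49484$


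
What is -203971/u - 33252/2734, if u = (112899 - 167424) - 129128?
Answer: -2774586421/251053651 ≈ -11.052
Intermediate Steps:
u = -183653 (u = -54525 - 129128 = -183653)
-203971/u - 33252/2734 = -203971/(-183653) - 33252/2734 = -203971*(-1/183653) - 33252*1/2734 = 203971/183653 - 16626/1367 = -2774586421/251053651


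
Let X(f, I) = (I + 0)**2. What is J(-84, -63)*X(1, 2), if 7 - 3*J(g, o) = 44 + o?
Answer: 104/3 ≈ 34.667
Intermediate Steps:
J(g, o) = -37/3 - o/3 (J(g, o) = 7/3 - (44 + o)/3 = 7/3 + (-44/3 - o/3) = -37/3 - o/3)
X(f, I) = I**2
J(-84, -63)*X(1, 2) = (-37/3 - 1/3*(-63))*2**2 = (-37/3 + 21)*4 = (26/3)*4 = 104/3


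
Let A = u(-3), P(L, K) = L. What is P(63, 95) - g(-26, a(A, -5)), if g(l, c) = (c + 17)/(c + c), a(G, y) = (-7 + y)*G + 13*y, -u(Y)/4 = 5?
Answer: 10929/175 ≈ 62.451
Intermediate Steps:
u(Y) = -20 (u(Y) = -4*5 = -20)
A = -20
a(G, y) = 13*y + G*(-7 + y) (a(G, y) = G*(-7 + y) + 13*y = 13*y + G*(-7 + y))
g(l, c) = (17 + c)/(2*c) (g(l, c) = (17 + c)/((2*c)) = (17 + c)*(1/(2*c)) = (17 + c)/(2*c))
P(63, 95) - g(-26, a(A, -5)) = 63 - (17 + (-7*(-20) + 13*(-5) - 20*(-5)))/(2*(-7*(-20) + 13*(-5) - 20*(-5))) = 63 - (17 + (140 - 65 + 100))/(2*(140 - 65 + 100)) = 63 - (17 + 175)/(2*175) = 63 - 192/(2*175) = 63 - 1*96/175 = 63 - 96/175 = 10929/175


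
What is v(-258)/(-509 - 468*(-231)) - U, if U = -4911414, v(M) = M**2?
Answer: 528463301550/107599 ≈ 4.9114e+6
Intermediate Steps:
v(-258)/(-509 - 468*(-231)) - U = (-258)**2/(-509 - 468*(-231)) - 1*(-4911414) = 66564/(-509 + 108108) + 4911414 = 66564/107599 + 4911414 = 528463301550/107599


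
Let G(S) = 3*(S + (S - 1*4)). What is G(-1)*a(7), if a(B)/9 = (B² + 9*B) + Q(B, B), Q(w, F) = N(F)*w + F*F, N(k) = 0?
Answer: -26082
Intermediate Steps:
G(S) = -12 + 6*S (G(S) = 3*(S + (S - 4)) = 3*(S + (-4 + S)) = 3*(-4 + 2*S) = -12 + 6*S)
Q(w, F) = F² (Q(w, F) = 0*w + F*F = 0 + F² = F²)
a(B) = 18*B² + 81*B (a(B) = 9*((B² + 9*B) + B²) = 9*(2*B² + 9*B) = 18*B² + 81*B)
G(-1)*a(7) = (-12 + 6*(-1))*(9*7*(9 + 2*7)) = (-12 - 6)*(9*7*(9 + 14)) = -162*7*23 = -18*1449 = -26082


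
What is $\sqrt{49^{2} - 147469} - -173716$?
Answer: $173716 + 2 i \sqrt{36267} \approx 1.7372 \cdot 10^{5} + 380.88 i$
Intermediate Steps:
$\sqrt{49^{2} - 147469} - -173716 = \sqrt{2401 - 147469} + 173716 = \sqrt{-145068} + 173716 = 2 i \sqrt{36267} + 173716 = 173716 + 2 i \sqrt{36267}$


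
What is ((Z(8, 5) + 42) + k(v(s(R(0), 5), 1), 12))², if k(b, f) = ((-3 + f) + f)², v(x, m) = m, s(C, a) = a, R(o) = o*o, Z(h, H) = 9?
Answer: 242064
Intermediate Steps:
R(o) = o²
k(b, f) = (-3 + 2*f)²
((Z(8, 5) + 42) + k(v(s(R(0), 5), 1), 12))² = ((9 + 42) + (-3 + 2*12)²)² = (51 + (-3 + 24)²)² = (51 + 21²)² = (51 + 441)² = 492² = 242064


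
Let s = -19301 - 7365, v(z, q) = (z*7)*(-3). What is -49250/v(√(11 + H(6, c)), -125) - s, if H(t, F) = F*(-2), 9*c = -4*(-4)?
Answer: 26666 + 49250*√67/469 ≈ 27526.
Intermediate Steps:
c = 16/9 (c = (-4*(-4))/9 = (⅑)*16 = 16/9 ≈ 1.7778)
H(t, F) = -2*F
v(z, q) = -21*z (v(z, q) = (7*z)*(-3) = -21*z)
s = -26666
-49250/v(√(11 + H(6, c)), -125) - s = -49250*(-1/(21*√(11 - 2*16/9))) - 1*(-26666) = -49250*(-1/(21*√(11 - 32/9))) + 26666 = -49250*(-√67/469) + 26666 = -(-49250)*√67/469 + 26666 = 49250*√67/469 + 26666 = 26666 + 49250*√67/469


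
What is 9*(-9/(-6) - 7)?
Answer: -99/2 ≈ -49.500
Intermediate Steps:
9*(-9/(-6) - 7) = 9*(-9*(-⅙) - 7) = 9*(3/2 - 7) = 9*(-11/2) = -99/2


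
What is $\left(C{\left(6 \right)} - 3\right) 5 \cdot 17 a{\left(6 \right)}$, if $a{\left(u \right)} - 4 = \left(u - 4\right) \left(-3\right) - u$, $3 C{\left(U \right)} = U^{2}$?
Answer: $-6120$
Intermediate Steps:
$C{\left(U \right)} = \frac{U^{2}}{3}$
$a{\left(u \right)} = 16 - 4 u$ ($a{\left(u \right)} = 4 - \left(u - \left(u - 4\right) \left(-3\right)\right) = 4 - \left(u - \left(-4 + u\right) \left(-3\right)\right) = 4 - \left(-12 + 4 u\right) = 16 - 4 u$)
$\left(C{\left(6 \right)} - 3\right) 5 \cdot 17 a{\left(6 \right)} = \left(\frac{6^{2}}{3} - 3\right) 5 \cdot 17 \left(16 - 24\right) = \left(\frac{1}{3} \cdot 36 - 3\right) 5 \cdot 17 \left(16 - 24\right) = \left(12 - 3\right) 5 \cdot 17 \left(-8\right) = 9 \cdot 5 \cdot 17 \left(-8\right) = 45 \cdot 17 \left(-8\right) = 765 \left(-8\right) = -6120$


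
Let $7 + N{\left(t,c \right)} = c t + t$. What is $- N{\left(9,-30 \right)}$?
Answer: $268$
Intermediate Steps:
$N{\left(t,c \right)} = -7 + t + c t$ ($N{\left(t,c \right)} = -7 + \left(c t + t\right) = -7 + \left(t + c t\right) = -7 + t + c t$)
$- N{\left(9,-30 \right)} = - (-7 + 9 - 270) = \left(-1\right) \left(-268\right) = 268$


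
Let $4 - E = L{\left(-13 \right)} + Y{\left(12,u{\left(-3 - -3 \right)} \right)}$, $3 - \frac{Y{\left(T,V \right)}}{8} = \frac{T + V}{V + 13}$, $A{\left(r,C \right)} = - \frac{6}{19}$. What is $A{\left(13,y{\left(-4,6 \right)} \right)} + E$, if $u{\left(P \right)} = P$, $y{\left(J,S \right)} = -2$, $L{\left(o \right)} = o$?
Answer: $\frac{17}{247} \approx 0.068826$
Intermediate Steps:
$A{\left(r,C \right)} = - \frac{6}{19}$ ($A{\left(r,C \right)} = \left(-6\right) \frac{1}{19} = - \frac{6}{19}$)
$Y{\left(T,V \right)} = 24 - \frac{8 \left(T + V\right)}{13 + V}$ ($Y{\left(T,V \right)} = 24 - 8 \frac{T + V}{V + 13} = 24 - 8 \frac{T + V}{13 + V} = 24 - \frac{8 \left(T + V\right)}{13 + V}$)
$E = \frac{5}{13}$ ($E = 4 - \left(-13 + \frac{8 \left(39 - 12 + 2 \left(-3 - -3\right)\right)}{13 - 0}\right) = 4 - \left(-13 + \frac{8 \left(39 - 12 + 2 \left(-3 + 3\right)\right)}{13 + \left(-3 + 3\right)}\right) = 4 - \left(-13 + \frac{8 \left(39 - 12 + 2 \cdot 0\right)}{13 + 0}\right) = 4 - \left(-13 + \frac{8 \left(39 - 12 + 0\right)}{13}\right) = 4 - \left(-13 + 8 \cdot \frac{1}{13} \cdot 27\right) = 4 - \left(-13 + \frac{216}{13}\right) = 4 - \frac{47}{13} = \frac{5}{13} \approx 0.38462$)
$A{\left(13,y{\left(-4,6 \right)} \right)} + E = - \frac{6}{19} + \frac{5}{13} = \frac{17}{247}$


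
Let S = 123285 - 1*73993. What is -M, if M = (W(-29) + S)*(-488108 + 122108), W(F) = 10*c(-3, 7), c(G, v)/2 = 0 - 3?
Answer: 18018912000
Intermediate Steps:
c(G, v) = -6 (c(G, v) = 2*(0 - 3) = 2*(-3) = -6)
S = 49292 (S = 123285 - 73993 = 49292)
W(F) = -60 (W(F) = 10*(-6) = -60)
M = -18018912000 (M = (-60 + 49292)*(-488108 + 122108) = 49232*(-366000) = -18018912000)
-M = -1*(-18018912000) = 18018912000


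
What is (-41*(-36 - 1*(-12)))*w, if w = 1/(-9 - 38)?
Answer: -984/47 ≈ -20.936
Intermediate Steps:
w = -1/47 (w = 1/(-47) = -1/47 ≈ -0.021277)
(-41*(-36 - 1*(-12)))*w = -41*(-36 - 1*(-12))*(-1/47) = -41*(-36 + 12)*(-1/47) = -41*(-24)*(-1/47) = 984*(-1/47) = -984/47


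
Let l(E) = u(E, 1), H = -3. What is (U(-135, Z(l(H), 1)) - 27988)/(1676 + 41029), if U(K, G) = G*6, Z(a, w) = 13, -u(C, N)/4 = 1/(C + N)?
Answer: -5582/8541 ≈ -0.65355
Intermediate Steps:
u(C, N) = -4/(C + N)
l(E) = -4/(1 + E) (l(E) = -4/(E + 1) = -4/(1 + E))
U(K, G) = 6*G
(U(-135, Z(l(H), 1)) - 27988)/(1676 + 41029) = (6*13 - 27988)/(1676 + 41029) = (78 - 27988)/42705 = -27910*1/42705 = -5582/8541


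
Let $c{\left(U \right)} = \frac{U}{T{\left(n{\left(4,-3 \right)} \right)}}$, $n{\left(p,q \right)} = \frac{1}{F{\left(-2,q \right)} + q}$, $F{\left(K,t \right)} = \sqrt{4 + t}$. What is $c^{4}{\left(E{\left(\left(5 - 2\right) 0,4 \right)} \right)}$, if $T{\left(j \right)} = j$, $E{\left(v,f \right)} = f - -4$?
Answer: $65536$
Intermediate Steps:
$E{\left(v,f \right)} = 4 + f$ ($E{\left(v,f \right)} = f + 4 = 4 + f$)
$n{\left(p,q \right)} = \frac{1}{q + \sqrt{4 + q}}$ ($n{\left(p,q \right)} = \frac{1}{\sqrt{4 + q} + q} = \frac{1}{q + \sqrt{4 + q}}$)
$c{\left(U \right)} = - 2 U$ ($c{\left(U \right)} = \frac{U}{\frac{1}{-3 + \sqrt{4 - 3}}} = \frac{U}{\frac{1}{-3 + \sqrt{1}}} = \frac{U}{\frac{1}{-3 + 1}} = \frac{U}{\frac{1}{-2}} = \frac{U}{- \frac{1}{2}} = U \left(-2\right) = - 2 U$)
$c^{4}{\left(E{\left(\left(5 - 2\right) 0,4 \right)} \right)} = \left(- 2 \left(4 + 4\right)\right)^{4} = \left(\left(-2\right) 8\right)^{4} = \left(-16\right)^{4} = 65536$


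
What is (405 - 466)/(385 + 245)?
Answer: -61/630 ≈ -0.096825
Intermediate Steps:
(405 - 466)/(385 + 245) = -61/630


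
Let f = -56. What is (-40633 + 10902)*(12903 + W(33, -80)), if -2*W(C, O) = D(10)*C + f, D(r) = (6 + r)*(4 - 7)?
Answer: -407998513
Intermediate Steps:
D(r) = -18 - 3*r (D(r) = (6 + r)*(-3) = -18 - 3*r)
W(C, O) = 28 + 24*C (W(C, O) = -((-18 - 3*10)*C - 56)/2 = -((-18 - 30)*C - 56)/2 = -(-48*C - 56)/2 = -(-56 - 48*C)/2 = 28 + 24*C)
(-40633 + 10902)*(12903 + W(33, -80)) = (-40633 + 10902)*(12903 + (28 + 24*33)) = -29731*(12903 + (28 + 792)) = -29731*(12903 + 820) = -29731*13723 = -407998513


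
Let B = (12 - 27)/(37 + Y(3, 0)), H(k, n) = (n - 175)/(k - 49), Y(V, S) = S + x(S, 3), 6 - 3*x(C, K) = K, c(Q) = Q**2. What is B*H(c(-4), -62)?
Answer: -1185/418 ≈ -2.8349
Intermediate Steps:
x(C, K) = 2 - K/3
Y(V, S) = 1 + S (Y(V, S) = S + (2 - 1/3*3) = S + (2 - 1) = S + 1 = 1 + S)
H(k, n) = (-175 + n)/(-49 + k)
B = -15/38 (B = (12 - 27)/(37 + (1 + 0)) = -15/(37 + 1) = -15/38 ≈ -0.39474)
B*H(c(-4), -62) = -15*(-175 - 62)/(38*(-49 + (-4)**2)) = -15*(-237)/(38*(-49 + 16)) = -15*(-237)/(38*(-33)) = -(-5)*(-237)/418 = -15/38*79/11 = -1185/418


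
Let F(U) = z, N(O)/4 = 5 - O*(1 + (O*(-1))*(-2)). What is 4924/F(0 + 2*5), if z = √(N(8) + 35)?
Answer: -4924*I*√489/489 ≈ -222.67*I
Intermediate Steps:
N(O) = 20 - 4*O*(1 + 2*O) (N(O) = 4*(5 - O*(1 + (O*(-1))*(-2))) = 4*(5 - O*(1 - O*(-2))) = 4*(5 - O*(1 + 2*O)) = 20 - 4*O*(1 + 2*O))
z = I*√489 (z = √((20 - 8*8² - 4*8) + 35) = √((20 - 8*64 - 32) + 35) = √((20 - 512 - 32) + 35) = √(-524 + 35) = √(-489) = I*√489 ≈ 22.113*I)
F(U) = I*√489
4924/F(0 + 2*5) = 4924/((I*√489)) = 4924*(-I*√489/489) = -4924*I*√489/489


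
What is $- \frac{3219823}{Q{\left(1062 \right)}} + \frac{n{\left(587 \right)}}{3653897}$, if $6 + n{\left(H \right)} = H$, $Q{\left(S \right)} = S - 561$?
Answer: $- \frac{11764901309150}{1830602397} \approx -6426.8$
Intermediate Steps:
$Q{\left(S \right)} = -561 + S$ ($Q{\left(S \right)} = S - 561 = -561 + S$)
$n{\left(H \right)} = -6 + H$
$- \frac{3219823}{Q{\left(1062 \right)}} + \frac{n{\left(587 \right)}}{3653897} = - \frac{3219823}{-561 + 1062} + \frac{-6 + 587}{3653897} = - \frac{3219823}{501} + 581 \cdot \frac{1}{3653897} = \left(-3219823\right) \frac{1}{501} + \frac{581}{3653897} = - \frac{3219823}{501} + \frac{581}{3653897} = - \frac{11764901309150}{1830602397}$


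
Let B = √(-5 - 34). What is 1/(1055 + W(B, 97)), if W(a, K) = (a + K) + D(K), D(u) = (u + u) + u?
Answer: 37/53392 - I*√39/2082288 ≈ 0.00069299 - 2.9991e-6*I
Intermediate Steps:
D(u) = 3*u (D(u) = 2*u + u = 3*u)
B = I*√39 (B = √(-39) = I*√39 ≈ 6.245*I)
W(a, K) = a + 4*K (W(a, K) = (a + K) + 3*K = (K + a) + 3*K = a + 4*K)
1/(1055 + W(B, 97)) = 1/(1055 + (I*√39 + 4*97)) = 1/(1055 + (I*√39 + 388)) = 1/(1055 + (388 + I*√39)) = 1/(1443 + I*√39)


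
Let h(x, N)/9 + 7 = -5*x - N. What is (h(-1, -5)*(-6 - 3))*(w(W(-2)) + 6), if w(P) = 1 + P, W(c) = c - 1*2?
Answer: -729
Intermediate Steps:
W(c) = -2 + c (W(c) = c - 2 = -2 + c)
h(x, N) = -63 - 45*x - 9*N (h(x, N) = -63 + 9*(-5*x - N) = -63 + 9*(-N - 5*x) = -63 + (-45*x - 9*N) = -63 - 45*x - 9*N)
(h(-1, -5)*(-6 - 3))*(w(W(-2)) + 6) = ((-63 - 45*(-1) - 9*(-5))*(-6 - 3))*((1 + (-2 - 2)) + 6) = ((-63 + 45 + 45)*(-9))*((1 - 4) + 6) = (27*(-9))*(-3 + 6) = -243*3 = -729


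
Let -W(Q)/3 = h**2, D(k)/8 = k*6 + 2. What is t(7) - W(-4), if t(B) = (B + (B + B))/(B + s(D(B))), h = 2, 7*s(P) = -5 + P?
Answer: 1633/132 ≈ 12.371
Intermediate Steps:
D(k) = 16 + 48*k (D(k) = 8*(k*6 + 2) = 8*(6*k + 2) = 8*(2 + 6*k) = 16 + 48*k)
s(P) = -5/7 + P/7 (s(P) = (-5 + P)/7 = -5/7 + P/7)
t(B) = 3*B/(11/7 + 55*B/7) (t(B) = (B + (B + B))/(B + (-5/7 + (16 + 48*B)/7)) = (B + 2*B)/(B + (-5/7 + (16/7 + 48*B/7))) = (3*B)/(B + (11/7 + 48*B/7)) = (3*B)/(11/7 + 55*B/7) = 3*B/(11/7 + 55*B/7))
W(Q) = -12 (W(Q) = -3*2**2 = -3*4 = -12)
t(7) - W(-4) = (21/11)*7/(1 + 5*7) - 1*(-12) = (21/11)*7/(1 + 35) + 12 = (21/11)*7/36 + 12 = (21/11)*7*(1/36) + 12 = 49/132 + 12 = 1633/132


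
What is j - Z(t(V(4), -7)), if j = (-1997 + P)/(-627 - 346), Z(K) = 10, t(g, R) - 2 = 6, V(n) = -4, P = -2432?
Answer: -5301/973 ≈ -5.4481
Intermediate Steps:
t(g, R) = 8 (t(g, R) = 2 + 6 = 8)
j = 4429/973 (j = (-1997 - 2432)/(-627 - 346) = -4429/(-973) = -4429*(-1/973) = 4429/973 ≈ 4.5519)
j - Z(t(V(4), -7)) = 4429/973 - 1*10 = 4429/973 - 10 = -5301/973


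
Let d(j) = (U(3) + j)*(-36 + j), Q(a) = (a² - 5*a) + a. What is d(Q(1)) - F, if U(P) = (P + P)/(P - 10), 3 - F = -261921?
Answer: -1832415/7 ≈ -2.6177e+5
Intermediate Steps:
F = 261924 (F = 3 - 1*(-261921) = 3 + 261921 = 261924)
U(P) = 2*P/(-10 + P) (U(P) = (2*P)/(-10 + P) = 2*P/(-10 + P))
Q(a) = a² - 4*a
d(j) = (-36 + j)*(-6/7 + j) (d(j) = (2*3/(-10 + 3) + j)*(-36 + j) = (2*3/(-7) + j)*(-36 + j) = (2*3*(-⅐) + j)*(-36 + j) = (-6/7 + j)*(-36 + j) = (-36 + j)*(-6/7 + j))
d(Q(1)) - F = (216/7 + (1*(-4 + 1))² - 258*(-4 + 1)/7) - 1*261924 = (216/7 + (1*(-3))² - 258*(-3)/7) - 261924 = (216/7 + (-3)² - 258/7*(-3)) - 261924 = (216/7 + 9 + 774/7) - 261924 = 1053/7 - 261924 = -1832415/7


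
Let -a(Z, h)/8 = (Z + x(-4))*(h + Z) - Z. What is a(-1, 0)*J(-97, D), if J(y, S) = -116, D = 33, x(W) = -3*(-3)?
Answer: -6496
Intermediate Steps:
x(W) = 9
a(Z, h) = 8*Z - 8*(9 + Z)*(Z + h) (a(Z, h) = -8*((Z + 9)*(h + Z) - Z) = -8*((9 + Z)*(Z + h) - Z) = -8*(-Z + (9 + Z)*(Z + h)) = 8*Z - 8*(9 + Z)*(Z + h))
a(-1, 0)*J(-97, D) = (-72*0 - 64*(-1) - 8*(-1)**2 - 8*(-1)*0)*(-116) = (0 + 64 - 8*1 + 0)*(-116) = (0 + 64 - 8 + 0)*(-116) = 56*(-116) = -6496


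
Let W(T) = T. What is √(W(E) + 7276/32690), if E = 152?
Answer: √40667634910/16345 ≈ 12.338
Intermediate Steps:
√(W(E) + 7276/32690) = √(152 + 7276/32690) = √(152 + 7276*(1/32690)) = √(152 + 3638/16345) = √(2488078/16345) = √40667634910/16345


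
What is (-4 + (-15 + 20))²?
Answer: 1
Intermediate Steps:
(-4 + (-15 + 20))² = (-4 + 5)² = 1² = 1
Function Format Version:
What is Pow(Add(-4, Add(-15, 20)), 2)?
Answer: 1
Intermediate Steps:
Pow(Add(-4, Add(-15, 20)), 2) = Pow(Add(-4, 5), 2) = Pow(1, 2) = 1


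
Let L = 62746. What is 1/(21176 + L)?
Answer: 1/83922 ≈ 1.1916e-5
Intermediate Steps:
1/(21176 + L) = 1/(21176 + 62746) = 1/83922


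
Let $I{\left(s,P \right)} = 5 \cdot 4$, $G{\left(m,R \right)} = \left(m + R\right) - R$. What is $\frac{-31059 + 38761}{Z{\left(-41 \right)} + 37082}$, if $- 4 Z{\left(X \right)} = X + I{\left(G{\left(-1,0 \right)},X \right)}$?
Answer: $\frac{30808}{148349} \approx 0.20767$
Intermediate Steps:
$G{\left(m,R \right)} = m$ ($G{\left(m,R \right)} = \left(R + m\right) - R = m$)
$I{\left(s,P \right)} = 20$
$Z{\left(X \right)} = -5 - \frac{X}{4}$ ($Z{\left(X \right)} = - \frac{X + 20}{4} = - \frac{20 + X}{4} = -5 - \frac{X}{4}$)
$\frac{-31059 + 38761}{Z{\left(-41 \right)} + 37082} = \frac{-31059 + 38761}{\left(-5 - - \frac{41}{4}\right) + 37082} = \frac{7702}{\left(-5 + \frac{41}{4}\right) + 37082} = \frac{7702}{\frac{21}{4} + 37082} = \frac{7702}{\frac{148349}{4}} = 7702 \cdot \frac{4}{148349} = \frac{30808}{148349}$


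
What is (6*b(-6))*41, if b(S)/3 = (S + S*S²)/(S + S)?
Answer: 13653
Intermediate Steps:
b(S) = 3*(S + S³)/(2*S) (b(S) = 3*((S + S*S²)/(S + S)) = 3*((S + S³)/((2*S))) = 3*((S + S³)*(1/(2*S))) = 3*((S + S³)/(2*S)) = 3*(S + S³)/(2*S))
(6*b(-6))*41 = (6*(3/2 + (3/2)*(-6)²))*41 = (6*(3/2 + (3/2)*36))*41 = (6*(3/2 + 54))*41 = (6*(111/2))*41 = 333*41 = 13653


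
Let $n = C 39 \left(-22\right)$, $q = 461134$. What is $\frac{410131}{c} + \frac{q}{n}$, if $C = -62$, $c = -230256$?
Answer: $\frac{540779113}{78517296} \approx 6.8874$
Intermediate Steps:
$n = 53196$ ($n = \left(-62\right) 39 \left(-22\right) = \left(-2418\right) \left(-22\right) = 53196$)
$\frac{410131}{c} + \frac{q}{n} = \frac{410131}{-230256} + \frac{461134}{53196} = 410131 \left(- \frac{1}{230256}\right) + 461134 \cdot \frac{1}{53196} = - \frac{410131}{230256} + \frac{230567}{26598} = \frac{540779113}{78517296}$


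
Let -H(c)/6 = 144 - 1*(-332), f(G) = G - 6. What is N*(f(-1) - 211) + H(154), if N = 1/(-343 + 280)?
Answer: -179710/63 ≈ -2852.5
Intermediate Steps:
N = -1/63 (N = 1/(-63) = -1/63 ≈ -0.015873)
f(G) = -6 + G
H(c) = -2856 (H(c) = -6*(144 - 1*(-332)) = -6*(144 + 332) = -6*476 = -2856)
N*(f(-1) - 211) + H(154) = -((-6 - 1) - 211)/63 - 2856 = -(-7 - 211)/63 - 2856 = -1/63*(-218) - 2856 = 218/63 - 2856 = -179710/63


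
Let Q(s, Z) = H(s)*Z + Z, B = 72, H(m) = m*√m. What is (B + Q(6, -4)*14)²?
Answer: 677632 - 10752*√6 ≈ 6.5130e+5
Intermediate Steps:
H(m) = m^(3/2)
Q(s, Z) = Z + Z*s^(3/2) (Q(s, Z) = s^(3/2)*Z + Z = Z*s^(3/2) + Z = Z + Z*s^(3/2))
(B + Q(6, -4)*14)² = (72 - 4*(1 + 6^(3/2))*14)² = (72 - 4*(1 + 6*√6)*14)² = (72 + (-4 - 24*√6)*14)² = (72 + (-56 - 336*√6))² = (16 - 336*√6)²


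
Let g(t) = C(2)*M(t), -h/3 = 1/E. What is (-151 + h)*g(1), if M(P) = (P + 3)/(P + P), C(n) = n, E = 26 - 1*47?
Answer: -4224/7 ≈ -603.43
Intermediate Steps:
E = -21 (E = 26 - 47 = -21)
h = ⅐ (h = -3/(-21) = -3*(-1/21) = ⅐ ≈ 0.14286)
M(P) = (3 + P)/(2*P) (M(P) = (3 + P)/((2*P)) = (3 + P)*(1/(2*P)) = (3 + P)/(2*P))
g(t) = (3 + t)/t (g(t) = 2*((3 + t)/(2*t)) = (3 + t)/t)
(-151 + h)*g(1) = (-151 + ⅐)*((3 + 1)/1) = -1056*4/7 = -1056/7*4 = -4224/7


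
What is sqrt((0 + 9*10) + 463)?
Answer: sqrt(553) ≈ 23.516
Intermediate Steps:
sqrt((0 + 9*10) + 463) = sqrt((0 + 90) + 463) = sqrt(90 + 463) = sqrt(553)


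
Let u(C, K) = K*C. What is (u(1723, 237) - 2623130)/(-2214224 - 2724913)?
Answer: 316397/705591 ≈ 0.44841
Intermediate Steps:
u(C, K) = C*K
(u(1723, 237) - 2623130)/(-2214224 - 2724913) = (1723*237 - 2623130)/(-2214224 - 2724913) = (408351 - 2623130)/(-4939137) = -2214779*(-1/4939137) = 316397/705591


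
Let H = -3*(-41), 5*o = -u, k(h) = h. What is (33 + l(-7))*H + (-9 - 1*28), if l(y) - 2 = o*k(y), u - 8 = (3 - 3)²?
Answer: 28228/5 ≈ 5645.6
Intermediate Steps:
u = 8 (u = 8 + (3 - 3)² = 8 + 0² = 8 + 0 = 8)
o = -8/5 (o = (-1*8)/5 = (⅕)*(-8) = -8/5 ≈ -1.6000)
l(y) = 2 - 8*y/5
H = 123
(33 + l(-7))*H + (-9 - 1*28) = (33 + (2 - 8/5*(-7)))*123 + (-9 - 1*28) = (33 + (2 + 56/5))*123 + (-9 - 28) = (33 + 66/5)*123 - 37 = (231/5)*123 - 37 = 28413/5 - 37 = 28228/5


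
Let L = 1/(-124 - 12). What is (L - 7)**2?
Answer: 908209/18496 ≈ 49.103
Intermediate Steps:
L = -1/136 (L = 1/(-136) = -1/136 ≈ -0.0073529)
(L - 7)**2 = (-1/136 - 7)**2 = (-953/136)**2 = 908209/18496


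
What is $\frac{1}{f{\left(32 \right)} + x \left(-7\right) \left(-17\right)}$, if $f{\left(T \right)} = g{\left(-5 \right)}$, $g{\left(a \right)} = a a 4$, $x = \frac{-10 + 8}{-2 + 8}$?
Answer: $\frac{3}{181} \approx 0.016575$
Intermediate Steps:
$x = - \frac{1}{3}$ ($x = - \frac{2}{6} = \left(-2\right) \frac{1}{6} = - \frac{1}{3} \approx -0.33333$)
$g{\left(a \right)} = 4 a^{2}$ ($g{\left(a \right)} = a^{2} \cdot 4 = 4 a^{2}$)
$f{\left(T \right)} = 100$ ($f{\left(T \right)} = 4 \left(-5\right)^{2} = 4 \cdot 25 = 100$)
$\frac{1}{f{\left(32 \right)} + x \left(-7\right) \left(-17\right)} = \frac{1}{100 + \left(- \frac{1}{3}\right) \left(-7\right) \left(-17\right)} = \frac{1}{100 + \frac{7}{3} \left(-17\right)} = \frac{1}{100 - \frac{119}{3}} = \frac{1}{\frac{181}{3}} = \frac{3}{181}$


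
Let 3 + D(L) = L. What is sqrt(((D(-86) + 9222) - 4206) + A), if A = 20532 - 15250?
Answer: sqrt(10209) ≈ 101.04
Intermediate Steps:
D(L) = -3 + L
A = 5282
sqrt(((D(-86) + 9222) - 4206) + A) = sqrt((((-3 - 86) + 9222) - 4206) + 5282) = sqrt(((-89 + 9222) - 4206) + 5282) = sqrt((9133 - 4206) + 5282) = sqrt(4927 + 5282) = sqrt(10209)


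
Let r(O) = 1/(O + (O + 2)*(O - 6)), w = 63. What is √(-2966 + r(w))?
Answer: I*√10527685554/1884 ≈ 54.461*I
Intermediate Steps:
r(O) = 1/(O + (-6 + O)*(2 + O)) (r(O) = 1/(O + (2 + O)*(-6 + O)) = 1/(O + (-6 + O)*(2 + O)))
√(-2966 + r(w)) = √(-2966 + 1/(-12 + 63² - 3*63)) = √(-2966 + 1/(-12 + 3969 - 189)) = √(-2966 + 1/3768) = √(-11175887/3768) = I*√10527685554/1884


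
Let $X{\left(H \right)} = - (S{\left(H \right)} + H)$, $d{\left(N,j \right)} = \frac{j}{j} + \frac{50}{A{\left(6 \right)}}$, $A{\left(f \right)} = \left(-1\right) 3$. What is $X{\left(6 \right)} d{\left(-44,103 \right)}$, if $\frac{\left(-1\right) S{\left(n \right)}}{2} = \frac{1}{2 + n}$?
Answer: $\frac{1081}{12} \approx 90.083$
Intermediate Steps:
$A{\left(f \right)} = -3$
$d{\left(N,j \right)} = - \frac{47}{3}$ ($d{\left(N,j \right)} = \frac{j}{j} + \frac{50}{-3} = 1 + 50 \left(- \frac{1}{3}\right) = 1 - \frac{50}{3} = - \frac{47}{3}$)
$S{\left(n \right)} = - \frac{2}{2 + n}$
$X{\left(H \right)} = - H + \frac{2}{2 + H}$ ($X{\left(H \right)} = - (- \frac{2}{2 + H} + H) = - (H - \frac{2}{2 + H}) = - H + \frac{2}{2 + H}$)
$X{\left(6 \right)} d{\left(-44,103 \right)} = \frac{2 - 6 \left(2 + 6\right)}{2 + 6} \left(- \frac{47}{3}\right) = \frac{2 - 6 \cdot 8}{8} \left(- \frac{47}{3}\right) = \frac{2 - 48}{8} \left(- \frac{47}{3}\right) = \frac{1}{8} \left(-46\right) \left(- \frac{47}{3}\right) = \left(- \frac{23}{4}\right) \left(- \frac{47}{3}\right) = \frac{1081}{12}$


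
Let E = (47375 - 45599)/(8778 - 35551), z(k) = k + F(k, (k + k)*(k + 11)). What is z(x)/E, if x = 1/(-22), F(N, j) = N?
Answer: 26773/19536 ≈ 1.3704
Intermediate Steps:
x = -1/22 ≈ -0.045455
z(k) = 2*k (z(k) = k + k = 2*k)
E = -1776/26773 (E = 1776/(-26773) = 1776*(-1/26773) = -1776/26773 ≈ -0.066335)
z(x)/E = (2*(-1/22))/(-1776/26773) = -1/11*(-26773/1776) = 26773/19536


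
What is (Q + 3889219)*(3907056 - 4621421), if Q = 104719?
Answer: -2853129519370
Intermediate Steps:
(Q + 3889219)*(3907056 - 4621421) = (104719 + 3889219)*(3907056 - 4621421) = 3993938*(-714365) = -2853129519370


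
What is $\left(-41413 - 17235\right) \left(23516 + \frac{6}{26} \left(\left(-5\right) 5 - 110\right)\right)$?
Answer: $- \frac{17905410344}{13} \approx -1.3773 \cdot 10^{9}$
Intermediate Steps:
$\left(-41413 - 17235\right) \left(23516 + \frac{6}{26} \left(\left(-5\right) 5 - 110\right)\right) = - 58648 \left(23516 + 6 \cdot \frac{1}{26} \left(-25 - 110\right)\right) = - 58648 \left(23516 + \frac{3}{13} \left(-135\right)\right) = - 58648 \left(23516 - \frac{405}{13}\right) = \left(-58648\right) \frac{305303}{13} = - \frac{17905410344}{13}$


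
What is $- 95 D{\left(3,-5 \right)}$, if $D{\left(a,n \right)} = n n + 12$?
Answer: $-3515$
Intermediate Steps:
$D{\left(a,n \right)} = 12 + n^{2}$ ($D{\left(a,n \right)} = n^{2} + 12 = 12 + n^{2}$)
$- 95 D{\left(3,-5 \right)} = - 95 \left(12 + \left(-5\right)^{2}\right) = - 95 \left(12 + 25\right) = \left(-95\right) 37 = -3515$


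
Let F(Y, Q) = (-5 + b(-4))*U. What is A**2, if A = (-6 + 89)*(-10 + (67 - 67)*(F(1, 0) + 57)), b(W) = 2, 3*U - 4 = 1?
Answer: 688900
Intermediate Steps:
U = 5/3 (U = 4/3 + (1/3)*1 = 4/3 + 1/3 = 5/3 ≈ 1.6667)
F(Y, Q) = -5 (F(Y, Q) = (-5 + 2)*(5/3) = -3*5/3 = -5)
A = -830 (A = (-6 + 89)*(-10 + (67 - 67)*(-5 + 57)) = 83*(-10 + 0*52) = 83*(-10 + 0) = 83*(-10) = -830)
A**2 = (-830)**2 = 688900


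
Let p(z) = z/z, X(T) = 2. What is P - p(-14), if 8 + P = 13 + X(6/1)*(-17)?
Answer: -30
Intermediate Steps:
P = -29 (P = -8 + (13 + 2*(-17)) = -8 + (13 - 34) = -8 - 21 = -29)
p(z) = 1
P - p(-14) = -29 - 1*1 = -29 - 1 = -30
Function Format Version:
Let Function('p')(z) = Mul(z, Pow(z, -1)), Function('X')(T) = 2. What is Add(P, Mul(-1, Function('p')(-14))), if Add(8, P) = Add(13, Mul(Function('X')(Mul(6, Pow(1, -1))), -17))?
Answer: -30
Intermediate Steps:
P = -29 (P = Add(-8, Add(13, Mul(2, -17))) = Add(-8, Add(13, -34)) = Add(-8, -21) = -29)
Function('p')(z) = 1
Add(P, Mul(-1, Function('p')(-14))) = Add(-29, Mul(-1, 1)) = Add(-29, -1) = -30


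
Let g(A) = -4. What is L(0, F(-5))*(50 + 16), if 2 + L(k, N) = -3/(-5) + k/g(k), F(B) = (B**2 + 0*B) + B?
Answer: -462/5 ≈ -92.400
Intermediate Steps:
F(B) = B + B**2 (F(B) = (B**2 + 0) + B = B**2 + B = B + B**2)
L(k, N) = -7/5 - k/4 (L(k, N) = -2 + (-3/(-5) + k/(-4)) = -2 + (-3*(-1/5) + k*(-1/4)) = -2 + (3/5 - k/4) = -7/5 - k/4)
L(0, F(-5))*(50 + 16) = (-7/5 - 1/4*0)*(50 + 16) = (-7/5 + 0)*66 = -7/5*66 = -462/5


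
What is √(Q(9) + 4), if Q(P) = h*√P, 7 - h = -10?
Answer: √55 ≈ 7.4162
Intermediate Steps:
h = 17 (h = 7 - 1*(-10) = 7 + 10 = 17)
Q(P) = 17*√P
√(Q(9) + 4) = √(17*√9 + 4) = √(17*3 + 4) = √(51 + 4) = √55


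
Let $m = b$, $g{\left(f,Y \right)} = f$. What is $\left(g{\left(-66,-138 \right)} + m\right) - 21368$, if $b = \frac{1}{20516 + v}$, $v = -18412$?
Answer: $- \frac{45097135}{2104} \approx -21434.0$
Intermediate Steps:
$b = \frac{1}{2104}$ ($b = \frac{1}{20516 - 18412} = \frac{1}{2104} \approx 0.00047529$)
$m = \frac{1}{2104} \approx 0.00047529$
$\left(g{\left(-66,-138 \right)} + m\right) - 21368 = \left(-66 + \frac{1}{2104}\right) - 21368 = - \frac{138863}{2104} - 21368 = - \frac{45097135}{2104}$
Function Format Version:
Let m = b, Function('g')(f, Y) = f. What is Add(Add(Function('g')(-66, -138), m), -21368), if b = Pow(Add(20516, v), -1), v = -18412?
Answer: Rational(-45097135, 2104) ≈ -21434.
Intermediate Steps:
b = Rational(1, 2104) (b = Pow(Add(20516, -18412), -1) = Pow(2104, -1) = Rational(1, 2104) ≈ 0.00047529)
m = Rational(1, 2104) ≈ 0.00047529
Add(Add(Function('g')(-66, -138), m), -21368) = Add(Add(-66, Rational(1, 2104)), -21368) = Add(Rational(-138863, 2104), -21368) = Rational(-45097135, 2104)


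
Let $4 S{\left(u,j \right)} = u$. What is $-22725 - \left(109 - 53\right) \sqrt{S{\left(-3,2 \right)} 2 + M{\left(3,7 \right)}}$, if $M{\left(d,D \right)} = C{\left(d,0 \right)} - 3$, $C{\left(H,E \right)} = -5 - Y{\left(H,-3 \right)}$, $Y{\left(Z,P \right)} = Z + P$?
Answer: $-22725 - 28 i \sqrt{38} \approx -22725.0 - 172.6 i$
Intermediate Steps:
$S{\left(u,j \right)} = \frac{u}{4}$
$Y{\left(Z,P \right)} = P + Z$
$C{\left(H,E \right)} = -2 - H$ ($C{\left(H,E \right)} = -5 - \left(-3 + H\right) = -2 - H$)
$M{\left(d,D \right)} = -5 - d$ ($M{\left(d,D \right)} = \left(-2 - d\right) - 3 = -5 - d$)
$-22725 - \left(109 - 53\right) \sqrt{S{\left(-3,2 \right)} 2 + M{\left(3,7 \right)}} = -22725 - \left(109 - 53\right) \sqrt{\frac{1}{4} \left(-3\right) 2 - 8} = -22725 - 56 \sqrt{\left(- \frac{3}{4}\right) 2 - 8} = -22725 - 56 \sqrt{- \frac{3}{2} - 8} = -22725 - 56 \sqrt{- \frac{19}{2}} = -22725 - 56 \frac{i \sqrt{38}}{2} = -22725 - 28 i \sqrt{38}$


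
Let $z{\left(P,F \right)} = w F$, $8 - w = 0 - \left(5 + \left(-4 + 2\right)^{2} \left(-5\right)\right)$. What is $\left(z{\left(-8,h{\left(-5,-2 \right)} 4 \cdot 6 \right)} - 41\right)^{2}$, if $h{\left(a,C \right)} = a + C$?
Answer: $1288225$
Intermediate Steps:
$h{\left(a,C \right)} = C + a$
$w = -7$ ($w = 8 - \left(0 - \left(5 + \left(-4 + 2\right)^{2} \left(-5\right)\right)\right) = 8 - \left(0 - \left(5 + \left(-2\right)^{2} \left(-5\right)\right)\right) = 8 - \left(0 - \left(5 + 4 \left(-5\right)\right)\right) = 8 - \left(0 - \left(5 - 20\right)\right) = 8 - \left(0 - -15\right) = 8 - \left(0 + 15\right) = 8 - 15 = -7$)
$z{\left(P,F \right)} = - 7 F$
$\left(z{\left(-8,h{\left(-5,-2 \right)} 4 \cdot 6 \right)} - 41\right)^{2} = \left(- 7 \left(-2 - 5\right) 4 \cdot 6 - 41\right)^{2} = \left(- 7 \left(\left(-7\right) 24\right) - 41\right)^{2} = \left(\left(-7\right) \left(-168\right) - 41\right)^{2} = \left(1176 - 41\right)^{2} = 1135^{2} = 1288225$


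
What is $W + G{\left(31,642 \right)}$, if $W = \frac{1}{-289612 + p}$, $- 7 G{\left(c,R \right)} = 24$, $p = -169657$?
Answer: $- \frac{11022463}{3214883} \approx -3.4286$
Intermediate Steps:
$G{\left(c,R \right)} = - \frac{24}{7}$ ($G{\left(c,R \right)} = \left(- \frac{1}{7}\right) 24 = - \frac{24}{7}$)
$W = - \frac{1}{459269}$ ($W = \frac{1}{-289612 - 169657} = \frac{1}{-459269} = - \frac{1}{459269} \approx -2.1774 \cdot 10^{-6}$)
$W + G{\left(31,642 \right)} = - \frac{1}{459269} - \frac{24}{7} = - \frac{11022463}{3214883}$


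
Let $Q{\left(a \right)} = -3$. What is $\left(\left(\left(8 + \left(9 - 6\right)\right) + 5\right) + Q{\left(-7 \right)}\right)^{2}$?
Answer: $169$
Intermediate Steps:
$\left(\left(\left(8 + \left(9 - 6\right)\right) + 5\right) + Q{\left(-7 \right)}\right)^{2} = \left(\left(\left(8 + \left(9 - 6\right)\right) + 5\right) - 3\right)^{2} = \left(\left(\left(8 + 3\right) + 5\right) - 3\right)^{2} = \left(\left(11 + 5\right) - 3\right)^{2} = \left(16 - 3\right)^{2} = 13^{2} = 169$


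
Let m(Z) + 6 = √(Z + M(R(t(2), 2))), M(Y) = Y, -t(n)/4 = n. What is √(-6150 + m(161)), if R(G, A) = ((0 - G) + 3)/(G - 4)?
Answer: √(-221616 + 6*√5763)/6 ≈ 78.38*I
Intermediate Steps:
t(n) = -4*n
R(G, A) = (3 - G)/(-4 + G) (R(G, A) = (-G + 3)/(-4 + G) = (3 - G)/(-4 + G))
m(Z) = -6 + √(-11/12 + Z) (m(Z) = -6 + √(Z + (3 - (-4)*2)/(-4 - 4*2)) = -6 + √(Z + (3 - 1*(-8))/(-4 - 8)) = -6 + √(Z + (3 + 8)/(-12)) = -6 + √(Z - 1/12*11) = -6 + √(Z - 11/12) = -6 + √(-11/12 + Z))
√(-6150 + m(161)) = √(-6150 + (-6 + √(-33 + 36*161)/6)) = √(-6150 + (-6 + √(-33 + 5796)/6)) = √(-6150 + (-6 + √5763/6)) = √(-6156 + √5763/6)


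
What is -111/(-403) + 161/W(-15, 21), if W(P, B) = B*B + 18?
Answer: 115832/184977 ≈ 0.62620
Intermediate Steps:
W(P, B) = 18 + B² (W(P, B) = B² + 18 = 18 + B²)
-111/(-403) + 161/W(-15, 21) = -111/(-403) + 161/(18 + 21²) = -111*(-1/403) + 161/(18 + 441) = 111/403 + 161/459 = 115832/184977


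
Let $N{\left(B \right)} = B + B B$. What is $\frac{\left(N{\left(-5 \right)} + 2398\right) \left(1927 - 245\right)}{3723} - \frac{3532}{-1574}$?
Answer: $\frac{1069121210}{976667} \approx 1094.7$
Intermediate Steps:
$N{\left(B \right)} = B + B^{2}$
$\frac{\left(N{\left(-5 \right)} + 2398\right) \left(1927 - 245\right)}{3723} - \frac{3532}{-1574} = \frac{\left(- 5 \left(1 - 5\right) + 2398\right) \left(1927 - 245\right)}{3723} - \frac{3532}{-1574} = \left(\left(-5\right) \left(-4\right) + 2398\right) 1682 \cdot \frac{1}{3723} - - \frac{1766}{787} = \left(20 + 2398\right) 1682 \cdot \frac{1}{3723} + \frac{1766}{787} = 2418 \cdot 1682 \cdot \frac{1}{3723} + \frac{1766}{787} = 4067076 \cdot \frac{1}{3723} + \frac{1766}{787} = \frac{1355692}{1241} + \frac{1766}{787} = \frac{1069121210}{976667}$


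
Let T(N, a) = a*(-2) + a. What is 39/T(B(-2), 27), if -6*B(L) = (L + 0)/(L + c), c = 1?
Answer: -13/9 ≈ -1.4444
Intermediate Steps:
B(L) = -L/(6*(1 + L)) (B(L) = -(L + 0)/(6*(L + 1)) = -L/(6*(1 + L)))
T(N, a) = -a (T(N, a) = -2*a + a = -a)
39/T(B(-2), 27) = 39/(-1*27) = 39/(-27) = -1/27*39 = -13/9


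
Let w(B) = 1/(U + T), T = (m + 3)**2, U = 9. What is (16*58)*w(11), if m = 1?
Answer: 928/25 ≈ 37.120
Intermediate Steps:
T = 16 (T = (1 + 3)**2 = 4**2 = 16)
w(B) = 1/25 (w(B) = 1/(9 + 16) = 1/25)
(16*58)*w(11) = (16*58)*(1/25) = 928*(1/25) = 928/25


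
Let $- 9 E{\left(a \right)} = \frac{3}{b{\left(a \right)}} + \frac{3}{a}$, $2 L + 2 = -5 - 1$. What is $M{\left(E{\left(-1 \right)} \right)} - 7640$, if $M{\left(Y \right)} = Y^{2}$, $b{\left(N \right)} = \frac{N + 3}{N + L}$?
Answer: $- \frac{274991}{36} \approx -7638.6$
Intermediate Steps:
$L = -4$ ($L = -1 + \frac{-5 - 1}{2} = -1 + \frac{1}{2} \left(-6\right) = -1 - 3 = -4$)
$b{\left(N \right)} = \frac{3 + N}{-4 + N}$ ($b{\left(N \right)} = \frac{N + 3}{N - 4} = \frac{3 + N}{-4 + N}$)
$E{\left(a \right)} = - \frac{1}{3 a} - \frac{-4 + a}{3 \left(3 + a\right)}$ ($E{\left(a \right)} = - \frac{\frac{3}{\frac{1}{-4 + a} \left(3 + a\right)} + \frac{3}{a}}{9} = - \frac{3 \frac{-4 + a}{3 + a} + \frac{3}{a}}{9} = - \frac{\frac{3 \left(-4 + a\right)}{3 + a} + \frac{3}{a}}{9} = - \frac{\frac{3}{a} + \frac{3 \left(-4 + a\right)}{3 + a}}{9} = - \frac{1}{3 a} - \frac{-4 + a}{3 \left(3 + a\right)}$)
$M{\left(E{\left(-1 \right)} \right)} - 7640 = \left(\frac{-1 - 1 - \frac{\left(-1\right)^{2}}{3}}{\left(-1\right) \left(3 - 1\right)}\right)^{2} - 7640 = \left(- \frac{-1 - 1 - \frac{1}{3}}{2}\right)^{2} - 7640 = \left(\left(-1\right) \frac{1}{2} \left(-1 - 1 - \frac{1}{3}\right)\right)^{2} - 7640 = \left(\left(-1\right) \frac{1}{2} \left(- \frac{7}{3}\right)\right)^{2} - 7640 = \left(\frac{7}{6}\right)^{2} - 7640 = \frac{49}{36} - 7640 = - \frac{274991}{36}$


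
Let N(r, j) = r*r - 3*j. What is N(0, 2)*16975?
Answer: -101850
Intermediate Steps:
N(r, j) = r² - 3*j
N(0, 2)*16975 = (0² - 3*2)*16975 = (0 - 6)*16975 = -6*16975 = -101850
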